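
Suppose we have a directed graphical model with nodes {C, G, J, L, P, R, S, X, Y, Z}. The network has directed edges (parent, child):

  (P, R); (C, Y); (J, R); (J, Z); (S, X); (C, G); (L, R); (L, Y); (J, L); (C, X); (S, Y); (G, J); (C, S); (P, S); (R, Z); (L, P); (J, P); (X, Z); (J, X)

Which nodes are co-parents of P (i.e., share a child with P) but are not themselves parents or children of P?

{C}

Children of P: R, S.
  R also has parents J, L.
  parents(S) \ {P} = {C}.
Excluding nodes already adjacent to P (J, L, R, S), the co-parent-only contribution is {C}.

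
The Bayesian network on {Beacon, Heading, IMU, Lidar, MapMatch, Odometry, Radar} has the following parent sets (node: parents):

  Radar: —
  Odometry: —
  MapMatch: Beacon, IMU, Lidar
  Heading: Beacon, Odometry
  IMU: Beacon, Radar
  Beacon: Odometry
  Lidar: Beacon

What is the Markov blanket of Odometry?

The Markov blanket of a node is its parents, its children, and the other parents of its children.
Pa(Odometry) = {}.
Odometry's children: Beacon, Heading.
Other parents of Odometry's children:
  Beacon: —
  Heading: Beacon
Taking the union gives {Beacon, Heading}.

{Beacon, Heading}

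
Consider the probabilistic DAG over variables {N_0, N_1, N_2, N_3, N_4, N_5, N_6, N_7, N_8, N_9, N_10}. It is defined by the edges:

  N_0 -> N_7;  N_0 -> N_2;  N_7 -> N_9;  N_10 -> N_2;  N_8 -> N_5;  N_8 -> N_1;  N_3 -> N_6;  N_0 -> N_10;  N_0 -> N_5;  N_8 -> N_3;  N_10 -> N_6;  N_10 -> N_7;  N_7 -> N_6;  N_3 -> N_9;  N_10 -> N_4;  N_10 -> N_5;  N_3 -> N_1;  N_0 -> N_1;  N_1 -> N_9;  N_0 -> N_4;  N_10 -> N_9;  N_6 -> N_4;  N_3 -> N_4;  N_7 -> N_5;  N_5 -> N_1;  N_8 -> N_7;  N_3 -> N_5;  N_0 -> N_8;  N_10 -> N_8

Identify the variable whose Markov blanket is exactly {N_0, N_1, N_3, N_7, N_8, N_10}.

The target node must have every member of {N_0, N_1, N_3, N_7, N_8, N_10} as a parent, child, or co-parent, and no others.
Parents of N_5: N_0, N_3, N_7, N_8, N_10; children: N_1; co-parents: N_0, N_3, N_8.
These exactly cover the given set, so the node is N_5.

N_5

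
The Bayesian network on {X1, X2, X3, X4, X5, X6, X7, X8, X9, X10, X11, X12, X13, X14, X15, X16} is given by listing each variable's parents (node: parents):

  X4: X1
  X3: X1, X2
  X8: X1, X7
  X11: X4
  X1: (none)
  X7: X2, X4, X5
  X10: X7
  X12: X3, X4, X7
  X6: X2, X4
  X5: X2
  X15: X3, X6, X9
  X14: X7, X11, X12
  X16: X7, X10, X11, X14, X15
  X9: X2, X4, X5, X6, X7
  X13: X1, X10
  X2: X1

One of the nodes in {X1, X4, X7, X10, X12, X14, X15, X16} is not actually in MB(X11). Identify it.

X11 has parent X4.
X11's children: X14, X16.
Parents of each child, excluding X11:
  X14's other parents are X7, X12.
  X16's other parents are X7, X10, X14, X15.
MB(X11) = {X4, X7, X10, X12, X14, X15, X16}.
X1 is neither a parent, child, nor co-parent of X11, so it does not belong.

X1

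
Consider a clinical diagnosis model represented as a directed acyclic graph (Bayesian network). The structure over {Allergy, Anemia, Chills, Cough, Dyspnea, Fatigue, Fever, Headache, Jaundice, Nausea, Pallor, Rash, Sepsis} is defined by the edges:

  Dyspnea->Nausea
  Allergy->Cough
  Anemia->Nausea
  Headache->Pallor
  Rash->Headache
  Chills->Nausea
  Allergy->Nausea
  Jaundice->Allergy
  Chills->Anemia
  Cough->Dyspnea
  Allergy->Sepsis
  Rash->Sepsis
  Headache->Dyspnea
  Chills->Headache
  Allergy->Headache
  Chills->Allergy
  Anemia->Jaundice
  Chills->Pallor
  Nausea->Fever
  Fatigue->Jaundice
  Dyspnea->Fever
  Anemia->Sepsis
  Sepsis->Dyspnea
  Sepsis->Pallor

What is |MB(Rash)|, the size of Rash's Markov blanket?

5

The Markov blanket of a node is its parents, its children, and the other parents of its children.
Rash has no parents.
Rash's children: Headache, Sepsis.
Other parents of Rash's children:
  parents(Headache) \ {Rash} = {Allergy, Chills}.
  Sepsis also has parents Allergy, Anemia.
MB(Rash) = {Allergy, Anemia, Chills, Headache, Sepsis}, which has 5 nodes.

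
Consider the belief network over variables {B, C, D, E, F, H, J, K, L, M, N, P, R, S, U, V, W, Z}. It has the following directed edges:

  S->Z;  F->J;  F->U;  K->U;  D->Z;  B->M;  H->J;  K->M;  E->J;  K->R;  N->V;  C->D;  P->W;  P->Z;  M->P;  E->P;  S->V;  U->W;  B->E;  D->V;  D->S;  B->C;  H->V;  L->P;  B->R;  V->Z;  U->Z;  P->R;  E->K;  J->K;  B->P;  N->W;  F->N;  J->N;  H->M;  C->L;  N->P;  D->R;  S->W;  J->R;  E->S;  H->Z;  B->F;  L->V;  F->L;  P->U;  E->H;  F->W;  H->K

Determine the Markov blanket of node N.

{B, D, E, F, H, J, L, M, P, S, U, V, W}

Recall MB(v) = parents ∪ children ∪ spouses, where spouses are the other parents of v's children.
N's parents: F, J.
N has children P, V, W.
Parents of each child, excluding N:
  P's other parents are B, E, L, M.
  V's other parents are D, H, L, S.
  parents(W) \ {N} = {F, P, S, U}.
MB(N) = {B, D, E, F, H, J, L, M, P, S, U, V, W}.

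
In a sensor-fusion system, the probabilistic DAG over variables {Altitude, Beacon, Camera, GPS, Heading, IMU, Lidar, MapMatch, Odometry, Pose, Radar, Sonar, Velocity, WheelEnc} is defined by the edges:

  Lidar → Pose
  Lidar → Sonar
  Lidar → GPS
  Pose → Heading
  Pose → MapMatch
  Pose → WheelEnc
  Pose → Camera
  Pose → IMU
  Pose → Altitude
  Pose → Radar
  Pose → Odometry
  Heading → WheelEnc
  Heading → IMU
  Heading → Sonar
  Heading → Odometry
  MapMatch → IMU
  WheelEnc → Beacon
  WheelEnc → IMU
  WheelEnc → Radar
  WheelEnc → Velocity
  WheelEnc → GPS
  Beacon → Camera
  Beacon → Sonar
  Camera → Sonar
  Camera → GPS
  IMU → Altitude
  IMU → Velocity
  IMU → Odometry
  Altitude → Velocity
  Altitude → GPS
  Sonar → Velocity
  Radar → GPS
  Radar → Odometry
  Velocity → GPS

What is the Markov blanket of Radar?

{Altitude, Camera, GPS, Heading, IMU, Lidar, Odometry, Pose, Velocity, WheelEnc}

Recall MB(v) = parents ∪ children ∪ spouses, where spouses are the other parents of v's children.
Parents of Radar: Pose, WheelEnc.
Radar's children: GPS, Odometry.
Other parents of Radar's children:
  GPS: Altitude, Camera, Lidar, Velocity, WheelEnc
  Odometry: Heading, IMU, Pose
So the Markov blanket of Radar is {Altitude, Camera, GPS, Heading, IMU, Lidar, Odometry, Pose, Velocity, WheelEnc}.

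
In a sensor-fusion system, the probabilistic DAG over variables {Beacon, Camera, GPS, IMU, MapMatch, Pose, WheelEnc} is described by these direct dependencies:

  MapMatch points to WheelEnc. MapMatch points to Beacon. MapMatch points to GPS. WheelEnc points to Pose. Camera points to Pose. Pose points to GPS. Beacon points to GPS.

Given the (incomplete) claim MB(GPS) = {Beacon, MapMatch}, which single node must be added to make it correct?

Pose

Pa(GPS) = {Beacon, MapMatch, Pose}.
GPS's children: none.
GPS has no children, so there are no co-parents.
MB(GPS) = {Beacon, MapMatch, Pose}.
Comparing with the claimed set, Pose is missing.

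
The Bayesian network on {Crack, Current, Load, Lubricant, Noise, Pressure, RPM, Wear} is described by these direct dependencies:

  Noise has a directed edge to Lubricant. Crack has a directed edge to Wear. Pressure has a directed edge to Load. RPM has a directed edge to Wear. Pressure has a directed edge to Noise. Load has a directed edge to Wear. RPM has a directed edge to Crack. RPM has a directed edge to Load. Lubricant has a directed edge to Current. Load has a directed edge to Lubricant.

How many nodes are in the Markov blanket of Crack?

3

Ch(Crack) = {Wear}.
Parents of Crack: RPM.
Other parents of Crack's children:
  Wear: Load, RPM
MB(Crack) = {Load, RPM, Wear}, which has 3 nodes.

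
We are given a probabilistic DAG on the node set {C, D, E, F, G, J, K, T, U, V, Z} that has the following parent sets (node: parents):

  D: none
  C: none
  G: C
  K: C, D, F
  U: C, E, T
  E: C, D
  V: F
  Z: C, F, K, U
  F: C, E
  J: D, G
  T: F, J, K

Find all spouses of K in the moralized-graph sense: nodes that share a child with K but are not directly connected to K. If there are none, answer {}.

{J, U}

Children of K: T, Z.
  parents(T) \ {K} = {F, J}.
  Z's other parents are C, F, U.
Excluding nodes already adjacent to K (C, D, F, T, Z), the co-parent-only contribution is {J, U}.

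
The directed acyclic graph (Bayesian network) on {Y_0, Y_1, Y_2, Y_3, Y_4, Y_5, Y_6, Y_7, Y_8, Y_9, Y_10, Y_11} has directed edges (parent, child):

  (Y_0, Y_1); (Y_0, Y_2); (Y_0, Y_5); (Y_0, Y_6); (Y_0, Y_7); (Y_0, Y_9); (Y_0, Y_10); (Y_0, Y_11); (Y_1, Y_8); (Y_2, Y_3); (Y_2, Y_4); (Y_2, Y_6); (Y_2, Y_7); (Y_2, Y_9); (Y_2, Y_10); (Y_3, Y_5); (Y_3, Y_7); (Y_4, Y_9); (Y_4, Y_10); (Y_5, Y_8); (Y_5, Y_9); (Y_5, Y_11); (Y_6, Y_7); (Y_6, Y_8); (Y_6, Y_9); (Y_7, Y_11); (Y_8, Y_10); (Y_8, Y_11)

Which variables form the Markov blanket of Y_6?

{Y_0, Y_1, Y_2, Y_3, Y_4, Y_5, Y_7, Y_8, Y_9}

Y_6's parents: Y_0, Y_2.
Ch(Y_6) = {Y_7, Y_8, Y_9}.
For each child, the remaining parents (spouses of Y_6):
  parents(Y_7) \ {Y_6} = {Y_0, Y_2, Y_3}.
  Y_8's other parents are Y_1, Y_5.
  Y_9 also has parents Y_0, Y_2, Y_4, Y_5.
So the Markov blanket of Y_6 is {Y_0, Y_1, Y_2, Y_3, Y_4, Y_5, Y_7, Y_8, Y_9}.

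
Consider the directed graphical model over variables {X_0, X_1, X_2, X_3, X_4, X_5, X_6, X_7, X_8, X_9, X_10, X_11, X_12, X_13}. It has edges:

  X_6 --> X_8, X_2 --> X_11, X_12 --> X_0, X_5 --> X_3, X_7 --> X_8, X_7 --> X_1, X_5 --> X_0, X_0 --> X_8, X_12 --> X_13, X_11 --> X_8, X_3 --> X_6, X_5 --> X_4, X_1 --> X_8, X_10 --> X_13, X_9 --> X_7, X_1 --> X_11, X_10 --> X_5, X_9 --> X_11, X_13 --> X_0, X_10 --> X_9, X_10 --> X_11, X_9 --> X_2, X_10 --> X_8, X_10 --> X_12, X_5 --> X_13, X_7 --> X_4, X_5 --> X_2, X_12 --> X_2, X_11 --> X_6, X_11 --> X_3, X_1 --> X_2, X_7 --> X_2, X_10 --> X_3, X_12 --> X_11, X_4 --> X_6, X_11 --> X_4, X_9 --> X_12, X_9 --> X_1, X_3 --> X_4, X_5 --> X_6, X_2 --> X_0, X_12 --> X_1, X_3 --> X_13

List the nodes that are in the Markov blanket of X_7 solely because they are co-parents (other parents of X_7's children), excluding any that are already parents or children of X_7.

{X_0, X_3, X_5, X_6, X_10, X_11, X_12}

Children of X_7: X_1, X_2, X_4, X_8.
  X_1: X_9, X_12
  X_2: X_1, X_5, X_9, X_12
  X_4: X_3, X_5, X_11
  X_8: X_0, X_1, X_6, X_10, X_11
Excluding nodes already adjacent to X_7 (X_1, X_2, X_4, X_8, X_9), the co-parent-only contribution is {X_0, X_3, X_5, X_6, X_10, X_11, X_12}.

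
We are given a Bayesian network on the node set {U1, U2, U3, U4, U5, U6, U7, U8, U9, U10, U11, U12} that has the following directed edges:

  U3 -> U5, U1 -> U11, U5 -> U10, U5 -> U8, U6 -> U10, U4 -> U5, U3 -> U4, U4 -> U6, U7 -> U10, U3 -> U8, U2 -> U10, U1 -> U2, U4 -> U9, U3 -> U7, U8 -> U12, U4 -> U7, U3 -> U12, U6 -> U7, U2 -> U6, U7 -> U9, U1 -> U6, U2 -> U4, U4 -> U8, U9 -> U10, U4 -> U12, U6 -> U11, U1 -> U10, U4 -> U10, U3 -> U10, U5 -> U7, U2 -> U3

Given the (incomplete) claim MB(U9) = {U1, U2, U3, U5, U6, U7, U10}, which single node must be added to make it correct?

The Markov blanket of a node is its parents, its children, and the other parents of its children.
Parents of U9: U4, U7.
U9's children: U10.
Other parents of U9's children:
  U10: U1, U2, U3, U4, U5, U6, U7
MB(U9) = {U1, U2, U3, U4, U5, U6, U7, U10}.
Comparing with the claimed set, U4 is missing.

U4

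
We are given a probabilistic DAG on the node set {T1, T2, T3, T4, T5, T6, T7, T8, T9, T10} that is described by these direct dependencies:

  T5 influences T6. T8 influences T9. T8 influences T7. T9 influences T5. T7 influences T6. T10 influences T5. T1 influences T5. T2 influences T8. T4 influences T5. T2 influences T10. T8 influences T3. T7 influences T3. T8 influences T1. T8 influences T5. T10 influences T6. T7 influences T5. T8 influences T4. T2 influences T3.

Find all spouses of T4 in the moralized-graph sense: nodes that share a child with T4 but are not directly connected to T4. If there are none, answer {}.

{T1, T7, T9, T10}

Children of T4: T5.
  T5 also has parents T1, T7, T8, T9, T10.
Excluding nodes already adjacent to T4 (T5, T8), the co-parent-only contribution is {T1, T7, T9, T10}.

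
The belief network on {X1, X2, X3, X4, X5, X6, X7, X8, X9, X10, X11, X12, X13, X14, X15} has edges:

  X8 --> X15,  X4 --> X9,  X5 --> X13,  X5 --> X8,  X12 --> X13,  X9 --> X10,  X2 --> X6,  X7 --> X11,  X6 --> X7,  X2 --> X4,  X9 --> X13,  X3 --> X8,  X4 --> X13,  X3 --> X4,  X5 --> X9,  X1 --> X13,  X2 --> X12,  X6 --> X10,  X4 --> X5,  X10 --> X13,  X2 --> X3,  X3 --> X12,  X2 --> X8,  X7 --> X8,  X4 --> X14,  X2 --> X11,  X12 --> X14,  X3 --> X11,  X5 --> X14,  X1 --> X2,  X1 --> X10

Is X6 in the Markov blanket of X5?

Parents of X5: X4.
X5 has children X8, X9, X13, X14.
Parents of each child, excluding X5:
  X8 also has parents X2, X3, X7.
  parents(X9) \ {X5} = {X4}.
  X13 also has parents X1, X4, X9, X10, X12.
  parents(X14) \ {X5} = {X4, X12}.
MB(X5) = {X1, X2, X3, X4, X7, X8, X9, X10, X12, X13, X14}; X6 is not in this set.

No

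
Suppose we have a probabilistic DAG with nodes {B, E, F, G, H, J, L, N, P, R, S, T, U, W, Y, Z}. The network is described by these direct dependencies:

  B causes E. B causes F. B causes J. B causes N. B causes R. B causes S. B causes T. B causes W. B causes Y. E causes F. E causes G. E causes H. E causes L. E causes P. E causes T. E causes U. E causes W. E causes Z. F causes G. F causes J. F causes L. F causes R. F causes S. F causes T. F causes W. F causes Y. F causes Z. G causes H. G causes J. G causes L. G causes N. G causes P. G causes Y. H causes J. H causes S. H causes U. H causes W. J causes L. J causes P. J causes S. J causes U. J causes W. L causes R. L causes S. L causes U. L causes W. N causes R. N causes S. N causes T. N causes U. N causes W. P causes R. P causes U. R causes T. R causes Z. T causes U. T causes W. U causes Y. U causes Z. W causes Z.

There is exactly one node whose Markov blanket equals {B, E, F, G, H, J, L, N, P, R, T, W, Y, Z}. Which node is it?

U

The target node must have every member of {B, E, F, G, H, J, L, N, P, R, T, W, Y, Z} as a parent, child, or co-parent, and no others.
Parents of U: E, H, J, L, N, P, T; children: Y, Z; co-parents: B, E, F, G, R, W.
These exactly cover the given set, so the node is U.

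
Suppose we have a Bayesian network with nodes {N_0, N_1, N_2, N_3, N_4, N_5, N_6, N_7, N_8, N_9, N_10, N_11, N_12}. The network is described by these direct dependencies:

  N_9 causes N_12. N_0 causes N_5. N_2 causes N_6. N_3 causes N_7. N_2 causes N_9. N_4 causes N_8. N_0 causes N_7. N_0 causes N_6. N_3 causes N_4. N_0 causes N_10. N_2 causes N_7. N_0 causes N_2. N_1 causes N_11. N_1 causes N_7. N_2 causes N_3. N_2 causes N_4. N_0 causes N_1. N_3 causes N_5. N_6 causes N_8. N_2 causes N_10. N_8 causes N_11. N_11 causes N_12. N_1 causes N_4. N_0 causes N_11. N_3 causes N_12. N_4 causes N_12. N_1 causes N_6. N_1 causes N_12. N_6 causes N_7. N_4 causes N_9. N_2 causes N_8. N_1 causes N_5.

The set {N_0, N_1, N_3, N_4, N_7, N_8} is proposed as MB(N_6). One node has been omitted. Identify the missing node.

Ch(N_6) = {N_7, N_8}.
N_6's parents: N_0, N_1, N_2.
For each child, the remaining parents (spouses of N_6):
  N_7: N_0, N_1, N_2, N_3
  N_8: N_2, N_4
MB(N_6) = {N_0, N_1, N_2, N_3, N_4, N_7, N_8}.
Comparing with the claimed set, N_2 is missing.

N_2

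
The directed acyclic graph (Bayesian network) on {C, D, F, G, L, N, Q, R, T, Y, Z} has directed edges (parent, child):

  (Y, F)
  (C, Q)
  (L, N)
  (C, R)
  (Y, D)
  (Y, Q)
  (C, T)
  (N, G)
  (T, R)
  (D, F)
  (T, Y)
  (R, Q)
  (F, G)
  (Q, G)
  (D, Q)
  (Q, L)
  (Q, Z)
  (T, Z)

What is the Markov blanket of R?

{C, D, Q, T, Y}

R has child Q.
R has parents C, T.
Parents of each child, excluding R:
  Q: C, D, Y
Taking the union gives {C, D, Q, T, Y}.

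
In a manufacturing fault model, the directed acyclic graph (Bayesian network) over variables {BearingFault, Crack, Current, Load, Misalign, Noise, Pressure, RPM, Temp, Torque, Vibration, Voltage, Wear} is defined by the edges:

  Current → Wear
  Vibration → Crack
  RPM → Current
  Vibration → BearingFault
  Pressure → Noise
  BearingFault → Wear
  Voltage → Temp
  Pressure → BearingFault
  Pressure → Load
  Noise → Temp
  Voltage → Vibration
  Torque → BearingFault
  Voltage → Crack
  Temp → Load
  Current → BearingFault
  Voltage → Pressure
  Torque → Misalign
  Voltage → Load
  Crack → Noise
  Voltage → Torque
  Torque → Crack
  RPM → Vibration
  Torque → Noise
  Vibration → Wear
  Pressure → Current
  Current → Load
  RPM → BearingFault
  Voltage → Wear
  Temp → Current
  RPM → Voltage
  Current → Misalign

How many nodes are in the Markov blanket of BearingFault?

7

BearingFault has parents Current, Pressure, RPM, Torque, Vibration.
Ch(BearingFault) = {Wear}.
Other parents of BearingFault's children:
  Wear: Current, Vibration, Voltage
MB(BearingFault) = {Current, Pressure, RPM, Torque, Vibration, Voltage, Wear}, which has 7 nodes.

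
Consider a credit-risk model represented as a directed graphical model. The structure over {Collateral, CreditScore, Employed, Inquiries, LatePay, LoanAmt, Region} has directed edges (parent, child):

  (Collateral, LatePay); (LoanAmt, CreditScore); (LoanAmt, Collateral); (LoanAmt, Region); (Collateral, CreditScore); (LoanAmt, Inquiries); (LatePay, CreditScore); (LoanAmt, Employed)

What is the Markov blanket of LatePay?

{Collateral, CreditScore, LoanAmt}

Recall MB(v) = parents ∪ children ∪ spouses, where spouses are the other parents of v's children.
Pa(LatePay) = {Collateral}.
LatePay has child CreditScore.
For each child, the remaining parents (spouses of LatePay):
  CreditScore also has parents Collateral, LoanAmt.
Union: {Collateral} ∪ {CreditScore} ∪ {Collateral, LoanAmt} = {Collateral, CreditScore, LoanAmt}.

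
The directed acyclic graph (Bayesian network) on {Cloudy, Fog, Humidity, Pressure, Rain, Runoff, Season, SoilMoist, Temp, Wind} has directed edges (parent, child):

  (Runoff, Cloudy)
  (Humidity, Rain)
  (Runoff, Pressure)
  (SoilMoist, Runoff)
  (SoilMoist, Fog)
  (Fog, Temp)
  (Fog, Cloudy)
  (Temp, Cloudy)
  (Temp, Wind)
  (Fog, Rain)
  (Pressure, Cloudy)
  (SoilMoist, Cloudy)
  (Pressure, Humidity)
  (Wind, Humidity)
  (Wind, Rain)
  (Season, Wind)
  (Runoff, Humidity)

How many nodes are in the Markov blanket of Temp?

7

Temp has parent Fog.
Temp has children Cloudy, Wind.
Co-parents of Temp (other parents of its children):
  Wind also has parent Season.
  Cloudy's other parents are Fog, Pressure, Runoff, SoilMoist.
MB(Temp) = {Cloudy, Fog, Pressure, Runoff, Season, SoilMoist, Wind}, which has 7 nodes.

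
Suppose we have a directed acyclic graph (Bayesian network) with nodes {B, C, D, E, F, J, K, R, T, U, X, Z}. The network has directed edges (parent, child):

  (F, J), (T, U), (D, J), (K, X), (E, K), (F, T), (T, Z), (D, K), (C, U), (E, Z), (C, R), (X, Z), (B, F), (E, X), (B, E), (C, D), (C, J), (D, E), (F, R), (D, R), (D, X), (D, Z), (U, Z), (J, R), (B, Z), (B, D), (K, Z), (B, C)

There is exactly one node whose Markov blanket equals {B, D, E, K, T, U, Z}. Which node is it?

X

The target node must have every member of {B, D, E, K, T, U, Z} as a parent, child, or co-parent, and no others.
Parents of X: D, E, K; children: Z; co-parents: B, D, E, K, T, U.
These exactly cover the given set, so the node is X.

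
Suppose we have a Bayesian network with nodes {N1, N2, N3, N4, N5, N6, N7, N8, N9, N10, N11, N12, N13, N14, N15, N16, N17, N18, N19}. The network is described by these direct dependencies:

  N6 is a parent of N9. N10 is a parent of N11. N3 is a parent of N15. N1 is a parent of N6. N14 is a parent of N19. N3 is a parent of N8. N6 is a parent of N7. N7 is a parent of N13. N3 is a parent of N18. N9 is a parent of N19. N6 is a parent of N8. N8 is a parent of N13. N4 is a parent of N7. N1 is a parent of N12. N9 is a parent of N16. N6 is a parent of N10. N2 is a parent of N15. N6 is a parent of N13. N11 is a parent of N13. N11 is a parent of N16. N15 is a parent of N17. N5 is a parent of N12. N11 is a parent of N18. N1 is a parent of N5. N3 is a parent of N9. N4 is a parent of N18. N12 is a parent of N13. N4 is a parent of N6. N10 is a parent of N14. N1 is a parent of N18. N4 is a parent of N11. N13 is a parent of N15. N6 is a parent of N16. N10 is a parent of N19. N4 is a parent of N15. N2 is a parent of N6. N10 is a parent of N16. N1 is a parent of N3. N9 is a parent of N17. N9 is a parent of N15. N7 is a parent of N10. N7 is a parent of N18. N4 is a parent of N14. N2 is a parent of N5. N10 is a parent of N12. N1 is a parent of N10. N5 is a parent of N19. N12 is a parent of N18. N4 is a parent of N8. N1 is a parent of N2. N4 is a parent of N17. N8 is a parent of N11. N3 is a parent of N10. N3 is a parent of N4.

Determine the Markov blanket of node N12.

{N1, N3, N4, N5, N6, N7, N8, N10, N11, N13, N18}

The Markov blanket of a node is its parents, its children, and the other parents of its children.
N12 has parents N1, N5, N10.
N12's children: N13, N18.
Parents of each child, excluding N12:
  parents(N13) \ {N12} = {N6, N7, N8, N11}.
  parents(N18) \ {N12} = {N1, N3, N4, N7, N11}.
MB(N12) = {N1, N3, N4, N5, N6, N7, N8, N10, N11, N13, N18}.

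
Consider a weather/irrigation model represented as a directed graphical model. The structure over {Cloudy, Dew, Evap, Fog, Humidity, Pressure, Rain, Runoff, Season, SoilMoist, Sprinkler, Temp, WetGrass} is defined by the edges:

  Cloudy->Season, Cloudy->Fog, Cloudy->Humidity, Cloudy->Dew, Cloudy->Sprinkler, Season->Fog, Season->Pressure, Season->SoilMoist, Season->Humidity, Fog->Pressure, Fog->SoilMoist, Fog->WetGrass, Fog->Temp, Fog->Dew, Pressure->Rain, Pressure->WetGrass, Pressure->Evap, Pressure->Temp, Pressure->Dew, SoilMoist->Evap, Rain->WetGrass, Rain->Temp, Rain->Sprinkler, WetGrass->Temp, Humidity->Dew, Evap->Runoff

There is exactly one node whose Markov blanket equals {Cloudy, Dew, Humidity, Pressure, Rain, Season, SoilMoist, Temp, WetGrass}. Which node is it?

The target node must have every member of {Cloudy, Dew, Humidity, Pressure, Rain, Season, SoilMoist, Temp, WetGrass} as a parent, child, or co-parent, and no others.
Parents of Fog: Cloudy, Season; children: Dew, Pressure, SoilMoist, Temp, WetGrass; co-parents: Cloudy, Humidity, Pressure, Rain, Season, WetGrass.
These exactly cover the given set, so the node is Fog.

Fog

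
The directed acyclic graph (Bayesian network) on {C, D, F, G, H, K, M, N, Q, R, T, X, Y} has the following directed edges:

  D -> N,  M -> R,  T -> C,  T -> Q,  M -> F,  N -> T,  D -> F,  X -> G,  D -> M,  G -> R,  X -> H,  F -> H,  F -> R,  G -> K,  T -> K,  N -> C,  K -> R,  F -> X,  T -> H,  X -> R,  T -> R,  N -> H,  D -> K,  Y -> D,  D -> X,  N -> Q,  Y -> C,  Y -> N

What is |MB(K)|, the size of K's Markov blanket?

7

Children of K: R.
K has parents D, G, T.
Parents of each child, excluding K:
  R: F, G, M, T, X
MB(K) = {D, F, G, M, R, T, X}, which has 7 nodes.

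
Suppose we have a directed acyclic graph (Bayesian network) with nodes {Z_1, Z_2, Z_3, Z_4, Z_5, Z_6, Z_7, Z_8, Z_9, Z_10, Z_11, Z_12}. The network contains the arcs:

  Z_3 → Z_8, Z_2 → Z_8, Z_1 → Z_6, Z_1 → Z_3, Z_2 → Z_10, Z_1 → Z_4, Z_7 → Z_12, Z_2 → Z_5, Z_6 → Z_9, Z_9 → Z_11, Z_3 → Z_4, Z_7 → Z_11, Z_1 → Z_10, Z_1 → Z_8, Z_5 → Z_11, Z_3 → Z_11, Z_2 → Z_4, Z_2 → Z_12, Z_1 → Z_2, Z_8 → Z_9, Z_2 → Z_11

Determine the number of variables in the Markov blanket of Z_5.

A node's Markov blanket = Pa ∪ Ch ∪ (parents of Ch other than the node itself).
Parents of Z_5: Z_2.
Z_5 has child Z_11.
For each child, the remaining parents (spouses of Z_5):
  parents(Z_11) \ {Z_5} = {Z_2, Z_3, Z_7, Z_9}.
MB(Z_5) = {Z_2, Z_3, Z_7, Z_9, Z_11}, which has 5 nodes.

5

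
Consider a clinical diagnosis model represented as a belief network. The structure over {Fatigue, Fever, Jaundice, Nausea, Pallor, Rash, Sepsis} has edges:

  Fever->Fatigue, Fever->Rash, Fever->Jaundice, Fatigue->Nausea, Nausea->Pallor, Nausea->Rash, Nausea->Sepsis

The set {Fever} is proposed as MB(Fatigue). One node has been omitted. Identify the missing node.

The Markov blanket of a node is its parents, its children, and the other parents of its children.
Pa(Fatigue) = {Fever}.
Children of Fatigue: Nausea.
Parents of each child, excluding Fatigue:
  Nausea: —
MB(Fatigue) = {Fever, Nausea}.
Comparing with the claimed set, Nausea is missing.

Nausea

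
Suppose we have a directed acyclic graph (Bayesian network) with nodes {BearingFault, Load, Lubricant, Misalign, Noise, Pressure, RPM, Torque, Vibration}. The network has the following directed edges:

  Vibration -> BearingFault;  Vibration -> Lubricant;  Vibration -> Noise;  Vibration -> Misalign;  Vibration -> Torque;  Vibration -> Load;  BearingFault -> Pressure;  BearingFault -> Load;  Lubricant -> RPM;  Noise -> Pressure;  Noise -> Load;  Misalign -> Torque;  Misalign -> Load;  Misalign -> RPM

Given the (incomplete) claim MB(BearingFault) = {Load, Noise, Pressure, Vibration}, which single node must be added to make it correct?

Misalign

Recall MB(v) = parents ∪ children ∪ spouses, where spouses are the other parents of v's children.
BearingFault's parents: Vibration.
Children of BearingFault: Load, Pressure.
Co-parents of BearingFault (other parents of its children):
  Pressure: Noise
  Load: Misalign, Noise, Vibration
MB(BearingFault) = {Load, Misalign, Noise, Pressure, Vibration}.
Comparing with the claimed set, Misalign is missing.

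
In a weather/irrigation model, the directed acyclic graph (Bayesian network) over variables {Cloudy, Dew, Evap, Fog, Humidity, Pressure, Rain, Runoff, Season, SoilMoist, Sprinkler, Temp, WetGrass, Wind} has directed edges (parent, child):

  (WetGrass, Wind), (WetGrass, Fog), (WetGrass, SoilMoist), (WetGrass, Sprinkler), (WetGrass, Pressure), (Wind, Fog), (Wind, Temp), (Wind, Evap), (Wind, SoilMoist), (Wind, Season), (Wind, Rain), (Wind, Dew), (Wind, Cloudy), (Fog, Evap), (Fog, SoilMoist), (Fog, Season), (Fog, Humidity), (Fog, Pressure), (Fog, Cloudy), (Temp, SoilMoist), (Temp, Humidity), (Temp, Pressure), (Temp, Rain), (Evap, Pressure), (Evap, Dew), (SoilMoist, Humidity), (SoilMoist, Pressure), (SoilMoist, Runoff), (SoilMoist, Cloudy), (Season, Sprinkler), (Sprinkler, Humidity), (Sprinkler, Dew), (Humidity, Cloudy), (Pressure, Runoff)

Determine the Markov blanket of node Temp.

Recall MB(v) = parents ∪ children ∪ spouses, where spouses are the other parents of v's children.
Children of Temp: Humidity, Pressure, Rain, SoilMoist.
Temp's parents: Wind.
Other parents of Temp's children:
  SoilMoist also has parents Fog, WetGrass, Wind.
  Humidity's other parents are Fog, SoilMoist, Sprinkler.
  Pressure also has parents Evap, Fog, SoilMoist, WetGrass.
  parents(Rain) \ {Temp} = {Wind}.
Taking the union gives {Evap, Fog, Humidity, Pressure, Rain, SoilMoist, Sprinkler, WetGrass, Wind}.

{Evap, Fog, Humidity, Pressure, Rain, SoilMoist, Sprinkler, WetGrass, Wind}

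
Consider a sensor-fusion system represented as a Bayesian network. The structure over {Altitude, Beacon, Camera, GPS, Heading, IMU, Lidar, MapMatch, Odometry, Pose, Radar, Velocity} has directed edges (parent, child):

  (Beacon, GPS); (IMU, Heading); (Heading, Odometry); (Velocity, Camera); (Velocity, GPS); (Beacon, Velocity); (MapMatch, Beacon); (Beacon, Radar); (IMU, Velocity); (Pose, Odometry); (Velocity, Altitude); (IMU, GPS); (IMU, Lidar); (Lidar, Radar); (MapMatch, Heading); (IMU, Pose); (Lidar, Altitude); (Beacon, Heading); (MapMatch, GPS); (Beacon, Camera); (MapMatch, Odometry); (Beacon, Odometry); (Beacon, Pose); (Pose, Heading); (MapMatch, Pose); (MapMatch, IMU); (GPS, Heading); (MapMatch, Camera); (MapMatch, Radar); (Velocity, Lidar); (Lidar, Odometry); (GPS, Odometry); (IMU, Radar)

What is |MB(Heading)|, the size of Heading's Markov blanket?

7

Ch(Heading) = {Odometry}.
Heading has parents Beacon, GPS, IMU, MapMatch, Pose.
Parents of each child, excluding Heading:
  Odometry: Beacon, GPS, Lidar, MapMatch, Pose
MB(Heading) = {Beacon, GPS, IMU, Lidar, MapMatch, Odometry, Pose}, which has 7 nodes.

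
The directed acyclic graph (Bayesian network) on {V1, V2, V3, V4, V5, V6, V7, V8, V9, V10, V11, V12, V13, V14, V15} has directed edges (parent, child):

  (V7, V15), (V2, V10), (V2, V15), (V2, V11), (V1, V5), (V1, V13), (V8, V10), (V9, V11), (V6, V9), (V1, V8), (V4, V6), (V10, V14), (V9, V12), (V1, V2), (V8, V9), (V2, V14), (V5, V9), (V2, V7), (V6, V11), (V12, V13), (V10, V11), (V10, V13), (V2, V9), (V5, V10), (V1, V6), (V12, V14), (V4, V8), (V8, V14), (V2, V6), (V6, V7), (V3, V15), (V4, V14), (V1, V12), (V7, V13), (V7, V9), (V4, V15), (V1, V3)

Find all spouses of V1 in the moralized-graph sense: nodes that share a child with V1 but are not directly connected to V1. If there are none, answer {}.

{V4, V7, V9, V10}

Children of V1: V2, V3, V5, V6, V8, V12, V13.
  V2: no additional parents.
  V3: no additional parents.
  V5 has no other parent.
  parents(V6) \ {V1} = {V2, V4}.
  V8 also has parent V4.
  parents(V12) \ {V1} = {V9}.
  V13 also has parents V7, V10, V12.
Excluding nodes already adjacent to V1 (V2, V3, V5, V6, V8, V12, V13), the co-parent-only contribution is {V4, V7, V9, V10}.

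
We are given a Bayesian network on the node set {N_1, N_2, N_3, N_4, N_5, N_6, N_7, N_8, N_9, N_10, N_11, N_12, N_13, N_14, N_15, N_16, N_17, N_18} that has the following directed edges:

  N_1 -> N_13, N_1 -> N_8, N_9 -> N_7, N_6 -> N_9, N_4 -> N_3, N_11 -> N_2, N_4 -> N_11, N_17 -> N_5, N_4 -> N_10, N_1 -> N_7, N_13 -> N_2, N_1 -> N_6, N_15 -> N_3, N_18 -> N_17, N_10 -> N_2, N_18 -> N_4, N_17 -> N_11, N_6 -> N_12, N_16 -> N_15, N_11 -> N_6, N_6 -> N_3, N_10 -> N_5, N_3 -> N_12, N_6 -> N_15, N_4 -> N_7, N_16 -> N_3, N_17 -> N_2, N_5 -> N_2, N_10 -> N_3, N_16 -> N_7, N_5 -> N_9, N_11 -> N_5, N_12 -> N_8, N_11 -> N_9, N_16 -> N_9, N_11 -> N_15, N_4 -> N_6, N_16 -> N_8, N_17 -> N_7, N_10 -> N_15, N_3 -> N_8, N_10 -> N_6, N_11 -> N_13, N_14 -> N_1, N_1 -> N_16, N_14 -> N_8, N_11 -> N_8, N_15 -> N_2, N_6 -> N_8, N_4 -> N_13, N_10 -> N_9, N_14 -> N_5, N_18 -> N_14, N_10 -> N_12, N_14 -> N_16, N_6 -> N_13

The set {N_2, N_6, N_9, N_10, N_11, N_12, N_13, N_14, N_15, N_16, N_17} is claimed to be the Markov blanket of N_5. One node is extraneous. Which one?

By definition, MB(N_5) is built from N_5's parents, N_5's children, and the co-parents of N_5.
N_5 has parents N_10, N_11, N_14, N_17.
N_5's children: N_2, N_9.
Other parents of N_5's children:
  N_9: N_6, N_10, N_11, N_16
  N_2: N_10, N_11, N_13, N_15, N_17
MB(N_5) = {N_2, N_6, N_9, N_10, N_11, N_13, N_14, N_15, N_16, N_17}.
N_12 is neither a parent, child, nor co-parent of N_5, so it does not belong.

N_12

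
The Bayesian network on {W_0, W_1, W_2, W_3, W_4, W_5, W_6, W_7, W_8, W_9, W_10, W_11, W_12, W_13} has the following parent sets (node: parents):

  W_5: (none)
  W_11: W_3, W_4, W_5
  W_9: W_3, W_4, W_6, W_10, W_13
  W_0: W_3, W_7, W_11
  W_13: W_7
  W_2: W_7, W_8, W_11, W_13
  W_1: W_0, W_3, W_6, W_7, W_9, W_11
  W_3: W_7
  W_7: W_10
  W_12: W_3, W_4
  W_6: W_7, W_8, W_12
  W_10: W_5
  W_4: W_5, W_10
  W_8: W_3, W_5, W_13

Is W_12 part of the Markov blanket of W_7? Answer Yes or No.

W_12 is a co-parent of W_7: both are parents of W_6.
So W_12 ∈ MB(W_7).

Yes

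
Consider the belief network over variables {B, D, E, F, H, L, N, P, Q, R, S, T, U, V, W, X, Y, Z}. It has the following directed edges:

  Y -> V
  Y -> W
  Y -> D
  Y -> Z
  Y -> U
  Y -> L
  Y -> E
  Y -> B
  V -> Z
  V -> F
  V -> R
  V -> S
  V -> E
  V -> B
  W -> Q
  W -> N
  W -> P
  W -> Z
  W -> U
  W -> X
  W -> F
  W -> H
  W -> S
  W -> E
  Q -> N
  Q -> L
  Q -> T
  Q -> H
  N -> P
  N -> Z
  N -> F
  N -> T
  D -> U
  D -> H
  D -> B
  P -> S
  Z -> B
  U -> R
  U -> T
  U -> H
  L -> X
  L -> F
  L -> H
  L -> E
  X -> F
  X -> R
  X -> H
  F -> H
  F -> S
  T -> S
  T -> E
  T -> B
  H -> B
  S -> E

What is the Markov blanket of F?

{D, H, L, N, P, Q, S, T, U, V, W, X}

Recall MB(v) = parents ∪ children ∪ spouses, where spouses are the other parents of v's children.
F has parents L, N, V, W, X.
Ch(F) = {H, S}.
Co-parents of F (other parents of its children):
  H: D, L, Q, U, W, X
  S: P, T, V, W
So the Markov blanket of F is {D, H, L, N, P, Q, S, T, U, V, W, X}.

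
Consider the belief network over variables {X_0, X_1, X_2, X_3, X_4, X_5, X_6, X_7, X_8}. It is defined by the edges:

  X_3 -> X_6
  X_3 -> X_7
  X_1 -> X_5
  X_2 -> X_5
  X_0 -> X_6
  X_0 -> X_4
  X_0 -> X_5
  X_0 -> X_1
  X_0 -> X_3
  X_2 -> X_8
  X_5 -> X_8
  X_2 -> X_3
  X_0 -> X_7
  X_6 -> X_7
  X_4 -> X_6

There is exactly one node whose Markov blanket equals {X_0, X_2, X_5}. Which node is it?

X_1

The target node must have every member of {X_0, X_2, X_5} as a parent, child, or co-parent, and no others.
Parents of X_1: X_0; children: X_5; co-parents: X_0, X_2.
These exactly cover the given set, so the node is X_1.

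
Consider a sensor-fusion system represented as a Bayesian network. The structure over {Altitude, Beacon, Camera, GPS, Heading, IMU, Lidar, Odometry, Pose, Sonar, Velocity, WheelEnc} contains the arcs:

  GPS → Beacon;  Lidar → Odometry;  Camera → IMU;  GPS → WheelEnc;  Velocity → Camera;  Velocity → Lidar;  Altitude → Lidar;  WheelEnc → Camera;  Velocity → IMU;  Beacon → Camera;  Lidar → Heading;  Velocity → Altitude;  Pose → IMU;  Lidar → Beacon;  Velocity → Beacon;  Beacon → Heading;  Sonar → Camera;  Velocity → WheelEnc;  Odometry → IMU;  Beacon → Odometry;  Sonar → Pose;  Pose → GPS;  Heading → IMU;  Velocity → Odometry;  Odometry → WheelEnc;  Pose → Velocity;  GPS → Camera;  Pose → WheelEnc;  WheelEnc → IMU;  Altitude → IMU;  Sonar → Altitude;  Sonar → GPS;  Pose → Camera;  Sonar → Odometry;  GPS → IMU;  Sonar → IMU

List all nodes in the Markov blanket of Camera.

By definition, MB(Camera) is built from Camera's parents, Camera's children, and the co-parents of Camera.
Children of Camera: IMU.
Camera has parents Beacon, GPS, Pose, Sonar, Velocity, WheelEnc.
For each child, the remaining parents (spouses of Camera):
  IMU's other parents are Altitude, GPS, Heading, Odometry, Pose, Sonar, Velocity, WheelEnc.
MB(Camera) = {Altitude, Beacon, GPS, Heading, IMU, Odometry, Pose, Sonar, Velocity, WheelEnc}.

{Altitude, Beacon, GPS, Heading, IMU, Odometry, Pose, Sonar, Velocity, WheelEnc}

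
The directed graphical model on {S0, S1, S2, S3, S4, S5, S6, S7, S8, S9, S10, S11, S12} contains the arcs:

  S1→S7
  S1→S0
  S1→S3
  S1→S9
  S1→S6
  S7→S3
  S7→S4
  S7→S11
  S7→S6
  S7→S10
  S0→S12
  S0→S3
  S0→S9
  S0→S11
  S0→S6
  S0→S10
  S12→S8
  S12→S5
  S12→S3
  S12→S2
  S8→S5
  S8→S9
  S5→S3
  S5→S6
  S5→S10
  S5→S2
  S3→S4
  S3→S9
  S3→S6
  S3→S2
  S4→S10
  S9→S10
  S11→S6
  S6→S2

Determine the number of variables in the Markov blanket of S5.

A node's Markov blanket = Pa ∪ Ch ∪ (parents of Ch other than the node itself).
S5's children: S2, S3, S6, S10.
S5 has parents S8, S12.
Co-parents of S5 (other parents of its children):
  S3: S0, S1, S7, S12
  S6: S0, S1, S3, S7, S11
  S10: S0, S4, S7, S9
  S2: S3, S6, S12
MB(S5) = {S0, S1, S2, S3, S4, S6, S7, S8, S9, S10, S11, S12}, which has 12 nodes.

12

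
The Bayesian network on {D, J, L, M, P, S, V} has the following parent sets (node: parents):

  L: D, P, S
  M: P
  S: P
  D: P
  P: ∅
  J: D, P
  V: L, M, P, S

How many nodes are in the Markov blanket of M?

4

Recall MB(v) = parents ∪ children ∪ spouses, where spouses are the other parents of v's children.
Ch(M) = {V}.
M's parents: P.
Other parents of M's children:
  V: L, P, S
MB(M) = {L, P, S, V}, which has 4 nodes.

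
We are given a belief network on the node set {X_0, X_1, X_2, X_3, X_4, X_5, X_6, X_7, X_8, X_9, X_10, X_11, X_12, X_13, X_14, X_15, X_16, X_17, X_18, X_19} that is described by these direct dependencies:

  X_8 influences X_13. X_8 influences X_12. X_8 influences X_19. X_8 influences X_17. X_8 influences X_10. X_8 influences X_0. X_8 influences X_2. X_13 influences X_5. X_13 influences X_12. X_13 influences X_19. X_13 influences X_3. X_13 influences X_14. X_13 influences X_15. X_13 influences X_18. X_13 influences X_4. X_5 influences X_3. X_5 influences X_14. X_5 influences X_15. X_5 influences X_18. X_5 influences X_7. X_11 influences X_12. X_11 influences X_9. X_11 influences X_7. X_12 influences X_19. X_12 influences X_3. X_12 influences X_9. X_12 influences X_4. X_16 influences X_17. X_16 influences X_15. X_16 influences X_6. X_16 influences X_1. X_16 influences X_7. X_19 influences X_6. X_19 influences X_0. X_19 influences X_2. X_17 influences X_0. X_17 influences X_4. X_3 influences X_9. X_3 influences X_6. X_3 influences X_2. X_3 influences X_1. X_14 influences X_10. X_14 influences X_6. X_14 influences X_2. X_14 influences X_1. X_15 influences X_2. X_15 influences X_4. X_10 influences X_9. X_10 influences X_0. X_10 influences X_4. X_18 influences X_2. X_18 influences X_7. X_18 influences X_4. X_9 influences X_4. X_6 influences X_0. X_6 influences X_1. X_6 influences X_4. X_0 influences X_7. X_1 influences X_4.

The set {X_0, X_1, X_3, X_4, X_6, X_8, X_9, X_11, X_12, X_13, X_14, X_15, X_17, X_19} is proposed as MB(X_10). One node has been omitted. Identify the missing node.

A node's Markov blanket = Pa ∪ Ch ∪ (parents of Ch other than the node itself).
X_10 has parents X_8, X_14.
Ch(X_10) = {X_0, X_4, X_9}.
For each child, the remaining parents (spouses of X_10):
  X_9: X_3, X_11, X_12
  X_0: X_6, X_8, X_17, X_19
  X_4: X_1, X_6, X_9, X_12, X_13, X_15, X_17, X_18
MB(X_10) = {X_0, X_1, X_3, X_4, X_6, X_8, X_9, X_11, X_12, X_13, X_14, X_15, X_17, X_18, X_19}.
Comparing with the claimed set, X_18 is missing.

X_18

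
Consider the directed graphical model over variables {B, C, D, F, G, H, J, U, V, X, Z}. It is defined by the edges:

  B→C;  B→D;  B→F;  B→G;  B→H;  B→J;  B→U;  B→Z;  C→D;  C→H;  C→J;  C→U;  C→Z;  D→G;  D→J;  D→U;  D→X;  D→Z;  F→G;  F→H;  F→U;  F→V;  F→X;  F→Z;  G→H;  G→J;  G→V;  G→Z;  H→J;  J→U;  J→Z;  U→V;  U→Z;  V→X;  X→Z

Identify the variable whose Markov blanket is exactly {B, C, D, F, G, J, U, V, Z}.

The target node must have every member of {B, C, D, F, G, J, U, V, Z} as a parent, child, or co-parent, and no others.
Parents of X: D, F, V; children: Z; co-parents: B, C, D, F, G, J, U.
These exactly cover the given set, so the node is X.

X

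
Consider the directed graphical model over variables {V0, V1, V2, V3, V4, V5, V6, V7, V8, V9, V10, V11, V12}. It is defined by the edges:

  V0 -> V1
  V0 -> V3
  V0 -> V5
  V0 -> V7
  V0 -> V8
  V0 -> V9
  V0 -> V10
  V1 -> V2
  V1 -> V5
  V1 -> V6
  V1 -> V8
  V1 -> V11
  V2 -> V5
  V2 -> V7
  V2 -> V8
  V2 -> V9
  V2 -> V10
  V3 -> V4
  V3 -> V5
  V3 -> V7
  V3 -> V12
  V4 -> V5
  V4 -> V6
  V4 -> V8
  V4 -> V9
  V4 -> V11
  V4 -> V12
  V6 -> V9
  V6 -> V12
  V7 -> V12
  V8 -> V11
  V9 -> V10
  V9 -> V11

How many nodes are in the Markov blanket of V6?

V6's parents: V1, V4.
V6 has children V9, V12.
Other parents of V6's children:
  V9's other parents are V0, V2, V4.
  V12's other parents are V3, V4, V7.
MB(V6) = {V0, V1, V2, V3, V4, V7, V9, V12}, which has 8 nodes.

8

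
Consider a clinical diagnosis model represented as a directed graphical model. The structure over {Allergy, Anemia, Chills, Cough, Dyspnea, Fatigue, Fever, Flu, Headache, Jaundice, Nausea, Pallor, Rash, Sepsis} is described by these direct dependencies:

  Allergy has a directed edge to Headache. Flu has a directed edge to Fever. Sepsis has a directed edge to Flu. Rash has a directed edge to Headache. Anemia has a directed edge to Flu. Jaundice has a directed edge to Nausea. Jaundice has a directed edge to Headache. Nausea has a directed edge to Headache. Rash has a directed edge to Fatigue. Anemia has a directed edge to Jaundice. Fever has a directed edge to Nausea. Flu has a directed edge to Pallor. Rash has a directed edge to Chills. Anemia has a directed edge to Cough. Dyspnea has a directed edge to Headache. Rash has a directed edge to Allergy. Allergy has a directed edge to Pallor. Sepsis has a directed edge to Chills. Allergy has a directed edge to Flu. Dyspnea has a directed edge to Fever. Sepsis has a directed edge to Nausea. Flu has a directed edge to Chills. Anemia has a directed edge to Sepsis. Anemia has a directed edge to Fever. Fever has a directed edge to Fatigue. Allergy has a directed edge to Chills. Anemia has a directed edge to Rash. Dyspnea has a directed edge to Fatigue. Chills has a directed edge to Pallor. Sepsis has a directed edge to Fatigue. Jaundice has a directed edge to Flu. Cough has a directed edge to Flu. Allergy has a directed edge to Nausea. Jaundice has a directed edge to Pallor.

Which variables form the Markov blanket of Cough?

{Allergy, Anemia, Flu, Jaundice, Sepsis}

Cough's children: Flu.
Pa(Cough) = {Anemia}.
Parents of each child, excluding Cough:
  parents(Flu) \ {Cough} = {Allergy, Anemia, Jaundice, Sepsis}.
MB(Cough) = {Allergy, Anemia, Flu, Jaundice, Sepsis}.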